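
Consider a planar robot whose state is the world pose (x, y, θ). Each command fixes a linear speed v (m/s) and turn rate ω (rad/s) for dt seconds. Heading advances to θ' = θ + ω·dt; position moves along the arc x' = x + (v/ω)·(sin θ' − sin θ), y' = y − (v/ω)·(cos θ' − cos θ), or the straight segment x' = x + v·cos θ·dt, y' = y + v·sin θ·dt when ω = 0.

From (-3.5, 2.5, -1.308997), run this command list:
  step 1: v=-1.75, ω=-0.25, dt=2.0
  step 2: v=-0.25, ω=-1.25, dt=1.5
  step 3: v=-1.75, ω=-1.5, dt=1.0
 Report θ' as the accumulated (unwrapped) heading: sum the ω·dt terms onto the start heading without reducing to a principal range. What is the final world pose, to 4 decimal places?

step 1: θ'=-1.8090 (R=7.0000) → pose (-3.5409, 5.9634, -1.8090)
step 2: θ'=-3.6840 (R=0.2000) → pose (-3.2433, 6.0875, -3.6840)
step 3: θ'=-5.1840 (R=1.1667) → pose (-2.8062, 4.5583, -5.1840)

(-2.8062, 4.5583, -5.1840)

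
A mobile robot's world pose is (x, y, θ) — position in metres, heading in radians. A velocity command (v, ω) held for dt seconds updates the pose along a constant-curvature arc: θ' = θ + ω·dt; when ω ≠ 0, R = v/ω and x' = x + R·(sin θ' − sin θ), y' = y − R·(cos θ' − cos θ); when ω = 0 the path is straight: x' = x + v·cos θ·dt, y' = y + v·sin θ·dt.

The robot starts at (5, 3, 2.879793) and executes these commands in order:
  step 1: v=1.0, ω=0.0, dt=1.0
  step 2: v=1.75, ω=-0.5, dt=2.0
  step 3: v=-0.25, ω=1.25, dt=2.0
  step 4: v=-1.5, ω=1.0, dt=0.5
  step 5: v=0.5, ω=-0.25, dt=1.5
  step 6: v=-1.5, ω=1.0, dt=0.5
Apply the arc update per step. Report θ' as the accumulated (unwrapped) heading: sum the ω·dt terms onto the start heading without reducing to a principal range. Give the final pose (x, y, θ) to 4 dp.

(2.0001, 6.3065, 5.0048)

step 1: θ'=2.8798 (straight) → pose (4.0341, 3.2588, 2.8798)
step 2: θ'=1.8798 (R=-3.5000) → pose (1.6057, 5.5752, 1.8798)
step 3: θ'=4.3798 (R=-0.2000) → pose (1.9853, 5.5707, 4.3798)
step 4: θ'=4.8798 (R=-1.5000) → pose (2.0465, 6.3104, 4.8798)
step 5: θ'=4.5048 (R=-2.0000) → pose (2.0315, 5.5649, 4.5048)
step 6: θ'=5.0048 (R=-1.5000) → pose (2.0001, 6.3065, 5.0048)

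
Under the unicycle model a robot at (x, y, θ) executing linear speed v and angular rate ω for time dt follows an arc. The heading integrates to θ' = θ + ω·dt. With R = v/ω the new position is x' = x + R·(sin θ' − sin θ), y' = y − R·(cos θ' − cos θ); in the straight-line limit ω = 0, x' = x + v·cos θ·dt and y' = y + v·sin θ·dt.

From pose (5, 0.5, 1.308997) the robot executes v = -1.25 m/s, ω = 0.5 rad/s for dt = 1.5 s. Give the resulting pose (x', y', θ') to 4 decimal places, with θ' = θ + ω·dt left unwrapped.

(5.2069, -1.3196, 2.0590)

θ' = 1.3090 + 0.5·1.5 = 2.0590
R = v/ω = -1.25/0.5 = -2.5000
x' = 5 + -2.5000·(sin 2.0590 − sin 1.3090) = 5.2069
y' = 0.5 − -2.5000·(cos 2.0590 − cos 1.3090) = -1.3196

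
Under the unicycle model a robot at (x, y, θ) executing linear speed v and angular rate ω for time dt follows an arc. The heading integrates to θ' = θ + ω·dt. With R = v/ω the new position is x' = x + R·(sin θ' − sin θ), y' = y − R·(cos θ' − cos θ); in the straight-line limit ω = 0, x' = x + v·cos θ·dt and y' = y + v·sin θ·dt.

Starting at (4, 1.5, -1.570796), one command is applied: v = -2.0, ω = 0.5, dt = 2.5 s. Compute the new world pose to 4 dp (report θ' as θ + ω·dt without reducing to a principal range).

θ' = -1.5708 + 0.5·2.5 = -0.3208
R = v/ω = -2.0/0.5 = -4.0000
x' = 4 + -4.0000·(sin -0.3208 − sin -1.5708) = 1.2613
y' = 1.5 − -4.0000·(cos -0.3208 − cos -1.5708) = 5.2959

(1.2613, 5.2959, -0.3208)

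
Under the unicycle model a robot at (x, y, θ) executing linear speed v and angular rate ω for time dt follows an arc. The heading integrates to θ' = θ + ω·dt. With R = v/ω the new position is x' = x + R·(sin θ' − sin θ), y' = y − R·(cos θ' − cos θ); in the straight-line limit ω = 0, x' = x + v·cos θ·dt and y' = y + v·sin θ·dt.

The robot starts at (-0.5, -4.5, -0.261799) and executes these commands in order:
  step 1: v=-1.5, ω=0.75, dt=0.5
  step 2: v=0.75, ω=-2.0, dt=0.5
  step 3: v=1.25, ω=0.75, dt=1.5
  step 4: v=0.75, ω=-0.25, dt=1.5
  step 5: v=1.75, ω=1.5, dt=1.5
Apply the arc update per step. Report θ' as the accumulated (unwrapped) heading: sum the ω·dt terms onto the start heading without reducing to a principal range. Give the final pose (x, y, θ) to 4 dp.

(3.0498, -3.3321, 2.1132)

step 1: θ'=0.1132 (R=-2.0000) → pose (-1.2436, -4.4447, 0.1132)
step 2: θ'=-0.8868 (R=-0.3750) → pose (-0.9106, -4.5803, -0.8868)
step 3: θ'=0.2382 (R=1.6667) → pose (0.7745, -5.1467, 0.2382)
step 4: θ'=-0.1368 (R=-3.0000) → pose (1.8914, -5.0901, -0.1368)
step 5: θ'=2.1132 (R=1.1667) → pose (3.0498, -3.3321, 2.1132)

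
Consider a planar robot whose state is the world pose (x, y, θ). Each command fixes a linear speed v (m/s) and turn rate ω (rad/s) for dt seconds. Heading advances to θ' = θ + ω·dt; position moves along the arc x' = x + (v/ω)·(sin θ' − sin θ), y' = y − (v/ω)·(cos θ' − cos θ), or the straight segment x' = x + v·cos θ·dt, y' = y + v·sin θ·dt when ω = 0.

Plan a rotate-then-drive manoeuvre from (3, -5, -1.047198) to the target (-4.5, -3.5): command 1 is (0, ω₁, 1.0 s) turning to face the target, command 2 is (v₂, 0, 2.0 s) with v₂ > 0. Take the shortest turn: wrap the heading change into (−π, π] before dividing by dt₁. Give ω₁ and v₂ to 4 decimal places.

ω₁ = -2.2918, v₂ = 3.8243

heading to target = atan2(-3.5−-5, -4.5−3) = 2.9442
Δθ = wrap(2.9442 − -1.0472) = -2.2918; ω₁ = Δθ/dt₁ = -2.2918
distance = √((-4.5−3)² + (-3.5−-5)²) = 7.6485; v₂ = distance/dt₂ = 3.8243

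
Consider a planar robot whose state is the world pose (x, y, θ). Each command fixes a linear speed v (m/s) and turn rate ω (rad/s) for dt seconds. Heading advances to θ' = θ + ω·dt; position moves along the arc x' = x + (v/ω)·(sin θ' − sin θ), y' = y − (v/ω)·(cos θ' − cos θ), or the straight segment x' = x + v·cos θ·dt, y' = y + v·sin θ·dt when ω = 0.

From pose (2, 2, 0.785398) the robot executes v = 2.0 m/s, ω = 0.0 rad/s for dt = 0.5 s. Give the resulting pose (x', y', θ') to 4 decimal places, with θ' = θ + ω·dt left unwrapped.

(2.7071, 2.7071, 0.7854)

θ' = 0.7854 + 0.0·0.5 = 0.7854
ω = 0 → straight: x' = 2 + 2.0·cos(0.7854)·0.5 = 2.7071
y' = 2 + 2.0·sin(0.7854)·0.5 = 2.7071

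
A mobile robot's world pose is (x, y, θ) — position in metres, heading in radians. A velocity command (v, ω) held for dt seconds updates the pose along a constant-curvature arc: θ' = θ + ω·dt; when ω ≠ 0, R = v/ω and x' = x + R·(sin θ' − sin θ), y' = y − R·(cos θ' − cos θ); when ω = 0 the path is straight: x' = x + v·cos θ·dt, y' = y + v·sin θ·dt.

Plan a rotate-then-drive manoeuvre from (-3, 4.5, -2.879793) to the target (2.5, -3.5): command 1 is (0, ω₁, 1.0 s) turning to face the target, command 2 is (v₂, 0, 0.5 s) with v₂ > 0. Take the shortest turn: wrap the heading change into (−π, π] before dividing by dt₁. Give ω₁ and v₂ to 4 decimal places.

ω₁ = 1.9113, v₂ = 19.4165

heading to target = atan2(-3.5−4.5, 2.5−-3) = -0.9685
Δθ = wrap(-0.9685 − -2.8798) = 1.9113; ω₁ = Δθ/dt₁ = 1.9113
distance = √((2.5−-3)² + (-3.5−4.5)²) = 9.7082; v₂ = distance/dt₂ = 19.4165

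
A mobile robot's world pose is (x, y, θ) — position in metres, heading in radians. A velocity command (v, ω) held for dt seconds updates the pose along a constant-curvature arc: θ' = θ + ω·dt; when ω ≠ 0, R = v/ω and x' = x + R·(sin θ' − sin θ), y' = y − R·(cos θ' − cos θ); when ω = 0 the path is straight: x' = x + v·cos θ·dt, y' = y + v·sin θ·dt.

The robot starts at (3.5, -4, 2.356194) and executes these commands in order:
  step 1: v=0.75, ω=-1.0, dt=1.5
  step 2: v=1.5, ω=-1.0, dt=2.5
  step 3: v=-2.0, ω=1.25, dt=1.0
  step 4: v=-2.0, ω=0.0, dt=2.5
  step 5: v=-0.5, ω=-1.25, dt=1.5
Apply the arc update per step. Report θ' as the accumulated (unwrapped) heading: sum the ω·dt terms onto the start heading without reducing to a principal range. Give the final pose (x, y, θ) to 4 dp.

(0.3408, 0.0687, -2.2688)

step 1: θ'=0.8562 (R=-0.7500) → pose (3.4638, -2.9782, 0.8562)
step 2: θ'=-1.6438 (R=-1.5000) → pose (6.0928, -4.0706, -1.6438)
step 3: θ'=-0.3938 (R=-1.6000) → pose (5.1110, -2.4763, -0.3938)
step 4: θ'=-0.3938 (straight) → pose (0.4938, -0.5578, -0.3938)
step 5: θ'=-2.2688 (R=0.4000) → pose (0.3408, 0.0687, -2.2688)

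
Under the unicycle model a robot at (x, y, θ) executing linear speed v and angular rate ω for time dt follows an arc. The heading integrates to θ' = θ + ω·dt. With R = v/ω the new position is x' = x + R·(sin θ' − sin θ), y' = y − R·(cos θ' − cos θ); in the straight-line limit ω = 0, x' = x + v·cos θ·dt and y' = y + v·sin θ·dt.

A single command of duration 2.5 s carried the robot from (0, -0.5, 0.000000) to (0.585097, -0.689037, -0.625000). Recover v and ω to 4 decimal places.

v = 0.2500, ω = -0.2500

Δθ = -0.625000 − 0.000000 = -0.625000
ω = Δθ/dt = -0.625000/2.5 = -0.2500
R = Δx/(sin θ' − sin θ) = -1.0000
v = R·ω = -1.0000·-0.2500 = 0.2500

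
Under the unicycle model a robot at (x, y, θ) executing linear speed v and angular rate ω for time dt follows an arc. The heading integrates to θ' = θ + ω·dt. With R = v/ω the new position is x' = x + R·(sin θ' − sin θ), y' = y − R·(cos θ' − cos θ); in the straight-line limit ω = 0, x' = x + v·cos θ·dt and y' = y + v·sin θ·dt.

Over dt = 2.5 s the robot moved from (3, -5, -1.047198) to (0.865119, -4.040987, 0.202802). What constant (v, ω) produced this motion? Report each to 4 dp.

v = -1.0000, ω = 0.5000

Δθ = 0.202802 − -1.047198 = 1.250000
ω = Δθ/dt = 1.250000/2.5 = 0.5000
R = Δx/(sin θ' − sin θ) = -2.0000
v = R·ω = -2.0000·0.5000 = -1.0000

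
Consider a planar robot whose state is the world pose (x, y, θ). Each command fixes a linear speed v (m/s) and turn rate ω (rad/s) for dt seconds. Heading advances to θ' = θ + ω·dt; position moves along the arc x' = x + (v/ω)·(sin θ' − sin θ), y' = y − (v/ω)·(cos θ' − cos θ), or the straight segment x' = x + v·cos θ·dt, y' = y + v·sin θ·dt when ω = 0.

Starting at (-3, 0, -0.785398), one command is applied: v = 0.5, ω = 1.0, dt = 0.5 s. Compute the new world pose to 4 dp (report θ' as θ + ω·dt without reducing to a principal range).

θ' = -0.7854 + 1.0·0.5 = -0.2854
R = v/ω = 0.5/1.0 = 0.5000
x' = -3 + 0.5000·(sin -0.2854 − sin -0.7854) = -2.7872
y' = 0 − 0.5000·(cos -0.2854 − cos -0.7854) = -0.1262

(-2.7872, -0.1262, -0.2854)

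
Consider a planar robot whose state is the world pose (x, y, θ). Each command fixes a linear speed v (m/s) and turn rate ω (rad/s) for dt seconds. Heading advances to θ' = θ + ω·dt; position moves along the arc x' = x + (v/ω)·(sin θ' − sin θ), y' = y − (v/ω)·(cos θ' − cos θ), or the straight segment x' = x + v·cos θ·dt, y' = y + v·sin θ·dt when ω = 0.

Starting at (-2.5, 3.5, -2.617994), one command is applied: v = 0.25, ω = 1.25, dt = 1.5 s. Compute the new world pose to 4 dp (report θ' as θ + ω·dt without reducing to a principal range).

(-2.5353, 3.1795, -0.7430)

θ' = -2.6180 + 1.25·1.5 = -0.7430
R = v/ω = 0.25/1.25 = 0.2000
x' = -2.5 + 0.2000·(sin -0.7430 − sin -2.6180) = -2.5353
y' = 3.5 − 0.2000·(cos -0.7430 − cos -2.6180) = 3.1795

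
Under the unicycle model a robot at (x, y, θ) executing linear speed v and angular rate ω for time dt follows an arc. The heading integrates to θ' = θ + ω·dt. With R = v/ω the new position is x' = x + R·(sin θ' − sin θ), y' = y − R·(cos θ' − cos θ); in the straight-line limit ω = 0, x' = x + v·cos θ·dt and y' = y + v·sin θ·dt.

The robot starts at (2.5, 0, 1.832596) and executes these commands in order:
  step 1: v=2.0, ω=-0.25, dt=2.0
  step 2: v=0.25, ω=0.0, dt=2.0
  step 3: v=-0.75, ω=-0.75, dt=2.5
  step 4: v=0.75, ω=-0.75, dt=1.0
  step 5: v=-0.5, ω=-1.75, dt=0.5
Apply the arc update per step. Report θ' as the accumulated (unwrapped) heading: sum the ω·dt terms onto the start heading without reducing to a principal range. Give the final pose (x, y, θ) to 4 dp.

step 1: θ'=1.3326 (R=-8.0000) → pose (2.4533, 3.9582, 1.3326)
step 2: θ'=1.3326 (straight) → pose (2.5713, 4.4441, 1.3326)
step 3: θ'=-0.5424 (R=1.0000) → pose (1.0833, 3.8236, -0.5424)
step 4: θ'=-1.2924 (R=-1.0000) → pose (1.5286, 3.2419, -1.2924)
step 5: θ'=-2.1674 (R=0.2857) → pose (1.5670, 3.4809, -2.1674)

(1.5670, 3.4809, -2.1674)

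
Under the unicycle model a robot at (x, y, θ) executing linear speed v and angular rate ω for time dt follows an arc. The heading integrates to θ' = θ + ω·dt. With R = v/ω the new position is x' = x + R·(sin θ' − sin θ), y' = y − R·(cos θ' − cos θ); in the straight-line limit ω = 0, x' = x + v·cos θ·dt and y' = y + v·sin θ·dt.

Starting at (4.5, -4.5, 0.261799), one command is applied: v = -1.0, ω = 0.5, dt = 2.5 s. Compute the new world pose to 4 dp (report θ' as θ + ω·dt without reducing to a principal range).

(3.0211, -6.3139, 1.5118)

θ' = 0.2618 + 0.5·2.5 = 1.5118
R = v/ω = -1.0/0.5 = -2.0000
x' = 4.5 + -2.0000·(sin 1.5118 − sin 0.2618) = 3.0211
y' = -4.5 − -2.0000·(cos 1.5118 − cos 0.2618) = -6.3139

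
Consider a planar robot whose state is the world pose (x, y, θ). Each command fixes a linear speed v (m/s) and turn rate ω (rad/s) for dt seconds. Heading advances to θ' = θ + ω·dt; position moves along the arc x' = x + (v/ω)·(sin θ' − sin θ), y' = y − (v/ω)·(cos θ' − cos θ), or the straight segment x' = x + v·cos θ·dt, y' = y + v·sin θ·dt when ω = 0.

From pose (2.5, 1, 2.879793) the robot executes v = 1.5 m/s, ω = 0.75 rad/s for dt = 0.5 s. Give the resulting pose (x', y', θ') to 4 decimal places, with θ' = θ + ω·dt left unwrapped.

θ' = 2.8798 + 0.75·0.5 = 3.2548
R = v/ω = 1.5/0.75 = 2.0000
x' = 2.5 + 2.0000·(sin 3.2548 − sin 2.8798) = 1.7564
y' = 1 − 2.0000·(cos 3.2548 − cos 2.8798) = 1.0553

(1.7564, 1.0553, 3.2548)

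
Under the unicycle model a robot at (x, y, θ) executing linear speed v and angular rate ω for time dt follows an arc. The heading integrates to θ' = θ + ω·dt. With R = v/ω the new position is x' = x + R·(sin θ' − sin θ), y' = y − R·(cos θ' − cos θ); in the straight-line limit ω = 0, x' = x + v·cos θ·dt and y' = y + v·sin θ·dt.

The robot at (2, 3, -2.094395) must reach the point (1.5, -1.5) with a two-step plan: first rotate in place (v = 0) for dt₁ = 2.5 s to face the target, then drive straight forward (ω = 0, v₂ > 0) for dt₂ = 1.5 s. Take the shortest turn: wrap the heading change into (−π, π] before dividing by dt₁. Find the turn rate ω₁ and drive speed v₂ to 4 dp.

ω₁ = 0.1652, v₂ = 3.0185

heading to target = atan2(-1.5−3, 1.5−2) = -1.6815
Δθ = wrap(-1.6815 − -2.0944) = 0.4129; ω₁ = Δθ/dt₁ = 0.1652
distance = √((1.5−2)² + (-1.5−3)²) = 4.5277; v₂ = distance/dt₂ = 3.0185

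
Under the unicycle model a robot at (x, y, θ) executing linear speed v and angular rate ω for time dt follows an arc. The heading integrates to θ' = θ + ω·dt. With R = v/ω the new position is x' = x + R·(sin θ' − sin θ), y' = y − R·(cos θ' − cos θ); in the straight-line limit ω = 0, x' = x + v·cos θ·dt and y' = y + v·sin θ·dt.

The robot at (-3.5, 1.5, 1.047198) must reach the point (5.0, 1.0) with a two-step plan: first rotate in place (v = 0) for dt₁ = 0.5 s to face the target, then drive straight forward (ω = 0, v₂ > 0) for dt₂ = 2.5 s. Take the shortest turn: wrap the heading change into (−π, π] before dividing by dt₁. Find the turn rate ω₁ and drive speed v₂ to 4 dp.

ω₁ = -2.2119, v₂ = 3.4059

heading to target = atan2(1−1.5, 5−-3.5) = -0.0588
Δθ = wrap(-0.0588 − 1.0472) = -1.1060; ω₁ = Δθ/dt₁ = -2.2119
distance = √((5−-3.5)² + (1−1.5)²) = 8.5147; v₂ = distance/dt₂ = 3.4059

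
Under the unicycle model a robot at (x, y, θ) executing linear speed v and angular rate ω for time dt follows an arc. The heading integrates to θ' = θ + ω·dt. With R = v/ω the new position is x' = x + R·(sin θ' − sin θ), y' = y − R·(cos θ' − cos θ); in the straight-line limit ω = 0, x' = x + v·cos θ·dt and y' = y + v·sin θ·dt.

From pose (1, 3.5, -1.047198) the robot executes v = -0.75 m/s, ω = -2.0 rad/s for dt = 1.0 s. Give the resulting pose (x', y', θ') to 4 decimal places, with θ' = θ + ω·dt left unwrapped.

(1.2894, 4.0608, -3.0472)

θ' = -1.0472 + -2.0·1.0 = -3.0472
R = v/ω = -0.75/-2.0 = 0.3750
x' = 1 + 0.3750·(sin -3.0472 − sin -1.0472) = 1.2894
y' = 3.5 − 0.3750·(cos -3.0472 − cos -1.0472) = 4.0608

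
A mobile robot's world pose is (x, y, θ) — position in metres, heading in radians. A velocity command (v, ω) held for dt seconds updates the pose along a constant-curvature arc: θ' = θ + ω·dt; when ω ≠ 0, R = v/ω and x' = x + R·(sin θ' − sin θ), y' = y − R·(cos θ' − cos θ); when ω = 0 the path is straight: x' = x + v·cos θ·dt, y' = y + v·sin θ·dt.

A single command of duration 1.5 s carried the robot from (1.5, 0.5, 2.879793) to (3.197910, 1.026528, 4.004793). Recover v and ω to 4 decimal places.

Δθ = 4.004793 − 2.879793 = 1.125000
ω = Δθ/dt = 1.125000/1.5 = 0.7500
R = Δx/(sin θ' − sin θ) = -1.6667
v = R·ω = -1.6667·0.7500 = -1.2500

v = -1.2500, ω = 0.7500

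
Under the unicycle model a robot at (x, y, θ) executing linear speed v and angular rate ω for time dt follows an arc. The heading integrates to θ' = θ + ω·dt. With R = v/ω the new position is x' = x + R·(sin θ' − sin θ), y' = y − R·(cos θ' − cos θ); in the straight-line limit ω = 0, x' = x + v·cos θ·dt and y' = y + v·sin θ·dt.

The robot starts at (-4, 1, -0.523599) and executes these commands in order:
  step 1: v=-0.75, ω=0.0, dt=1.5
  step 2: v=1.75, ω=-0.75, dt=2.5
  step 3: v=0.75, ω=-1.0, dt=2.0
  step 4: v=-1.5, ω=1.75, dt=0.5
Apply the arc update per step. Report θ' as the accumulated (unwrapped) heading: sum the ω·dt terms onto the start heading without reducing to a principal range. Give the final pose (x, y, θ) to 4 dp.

step 1: θ'=-0.5236 (straight) → pose (-4.9743, 1.5625, -0.5236)
step 2: θ'=-2.3986 (R=-2.3333) → pose (-4.5625, -2.1766, -2.3986)
step 3: θ'=-4.3986 (R=-0.7500) → pose (-5.7832, -1.8558, -4.3986)
step 4: θ'=-3.5236 (R=-0.8571) → pose (-5.2874, -2.3866, -3.5236)

(-5.2874, -2.3866, -3.5236)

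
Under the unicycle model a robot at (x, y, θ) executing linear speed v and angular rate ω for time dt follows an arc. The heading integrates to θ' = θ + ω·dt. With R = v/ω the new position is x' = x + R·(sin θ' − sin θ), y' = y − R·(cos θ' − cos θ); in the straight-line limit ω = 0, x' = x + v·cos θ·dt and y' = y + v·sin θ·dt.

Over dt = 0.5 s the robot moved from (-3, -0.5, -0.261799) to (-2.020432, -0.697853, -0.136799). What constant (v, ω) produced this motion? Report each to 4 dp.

Δθ = -0.136799 − -0.261799 = 0.125000
ω = Δθ/dt = 0.125000/0.5 = 0.2500
R = Δx/(sin θ' − sin θ) = 8.0000
v = R·ω = 8.0000·0.2500 = 2.0000

v = 2.0000, ω = 0.2500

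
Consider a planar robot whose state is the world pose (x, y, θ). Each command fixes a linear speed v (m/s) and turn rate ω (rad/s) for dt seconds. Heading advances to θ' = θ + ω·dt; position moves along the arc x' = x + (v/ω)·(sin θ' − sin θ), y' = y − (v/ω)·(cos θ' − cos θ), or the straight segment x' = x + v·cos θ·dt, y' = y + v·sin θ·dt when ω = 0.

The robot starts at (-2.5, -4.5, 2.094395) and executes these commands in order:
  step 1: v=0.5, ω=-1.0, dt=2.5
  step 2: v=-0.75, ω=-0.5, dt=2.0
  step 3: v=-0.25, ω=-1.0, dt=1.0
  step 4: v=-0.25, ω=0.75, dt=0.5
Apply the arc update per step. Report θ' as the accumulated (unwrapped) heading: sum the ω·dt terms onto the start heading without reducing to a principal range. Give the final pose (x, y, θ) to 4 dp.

step 1: θ'=-0.4056 (R=-0.5000) → pose (-1.8697, -3.7906, -0.4056)
step 2: θ'=-1.4056 (R=1.5000) → pose (-2.7574, -2.6589, -1.4056)
step 3: θ'=-2.4056 (R=0.2500) → pose (-2.6787, -2.4325, -2.4056)
step 4: θ'=-2.0306 (R=-0.3333) → pose (-2.6037, -2.3334, -2.0306)

(-2.6037, -2.3334, -2.0306)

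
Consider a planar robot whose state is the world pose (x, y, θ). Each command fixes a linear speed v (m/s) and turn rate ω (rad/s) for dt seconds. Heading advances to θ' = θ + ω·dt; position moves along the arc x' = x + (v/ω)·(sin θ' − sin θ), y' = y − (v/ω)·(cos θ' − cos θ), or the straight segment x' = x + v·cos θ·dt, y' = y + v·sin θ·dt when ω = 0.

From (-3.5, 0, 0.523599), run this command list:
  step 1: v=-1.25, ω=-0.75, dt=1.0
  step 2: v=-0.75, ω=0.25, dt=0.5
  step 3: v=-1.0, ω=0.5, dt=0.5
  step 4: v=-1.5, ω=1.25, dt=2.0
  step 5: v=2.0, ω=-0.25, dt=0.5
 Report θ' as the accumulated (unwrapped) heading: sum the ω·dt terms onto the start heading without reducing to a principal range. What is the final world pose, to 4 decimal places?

step 1: θ'=-0.2264 (R=1.6667) → pose (-4.7075, -0.1808, -0.2264)
step 2: θ'=-0.1014 (R=-3.0000) → pose (-5.0772, -0.1196, -0.1014)
step 3: θ'=0.1486 (R=-2.0000) → pose (-5.5757, -0.1314, 0.1486)
step 4: θ'=2.6486 (R=-1.2000) → pose (-5.9660, -2.3753, 2.6486)
step 5: θ'=2.5236 (R=-8.0000) → pose (-6.8151, -1.8482, 2.5236)

(-6.8151, -1.8482, 2.5236)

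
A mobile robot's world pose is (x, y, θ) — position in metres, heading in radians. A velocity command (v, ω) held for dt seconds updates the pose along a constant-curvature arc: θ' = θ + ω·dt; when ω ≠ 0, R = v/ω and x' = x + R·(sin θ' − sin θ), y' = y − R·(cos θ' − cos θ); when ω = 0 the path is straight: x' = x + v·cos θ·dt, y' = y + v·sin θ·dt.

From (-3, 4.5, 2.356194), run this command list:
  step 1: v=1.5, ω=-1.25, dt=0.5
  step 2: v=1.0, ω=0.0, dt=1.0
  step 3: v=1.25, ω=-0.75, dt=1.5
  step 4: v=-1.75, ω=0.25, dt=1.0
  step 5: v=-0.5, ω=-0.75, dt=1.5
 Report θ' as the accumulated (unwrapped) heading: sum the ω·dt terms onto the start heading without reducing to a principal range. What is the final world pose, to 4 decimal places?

step 1: θ'=1.7312 (R=-1.2000) → pose (-3.3361, 5.1569, 1.7312)
step 2: θ'=1.7312 (straight) → pose (-3.4958, 6.1440, 1.7312)
step 3: θ'=0.6062 (R=-1.6667) → pose (-2.8001, 7.7799, 0.6062)
step 4: θ'=0.8562 (R=-7.0000) → pose (-4.0993, 6.6144, 0.8562)
step 5: θ'=-0.2688 (R=0.6667) → pose (-4.7800, 6.4085, -0.2688)

(-4.7800, 6.4085, -0.2688)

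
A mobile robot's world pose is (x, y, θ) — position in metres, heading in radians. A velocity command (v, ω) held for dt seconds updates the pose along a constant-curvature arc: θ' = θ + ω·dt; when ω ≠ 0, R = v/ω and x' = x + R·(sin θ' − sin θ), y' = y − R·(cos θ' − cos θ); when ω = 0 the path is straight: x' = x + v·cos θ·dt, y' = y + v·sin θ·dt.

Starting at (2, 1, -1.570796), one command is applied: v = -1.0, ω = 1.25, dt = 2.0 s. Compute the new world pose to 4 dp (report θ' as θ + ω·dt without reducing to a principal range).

(0.5591, 1.4788, 0.9292)

θ' = -1.5708 + 1.25·2.0 = 0.9292
R = v/ω = -1.0/1.25 = -0.8000
x' = 2 + -0.8000·(sin 0.9292 − sin -1.5708) = 0.5591
y' = 1 − -0.8000·(cos 0.9292 − cos -1.5708) = 1.4788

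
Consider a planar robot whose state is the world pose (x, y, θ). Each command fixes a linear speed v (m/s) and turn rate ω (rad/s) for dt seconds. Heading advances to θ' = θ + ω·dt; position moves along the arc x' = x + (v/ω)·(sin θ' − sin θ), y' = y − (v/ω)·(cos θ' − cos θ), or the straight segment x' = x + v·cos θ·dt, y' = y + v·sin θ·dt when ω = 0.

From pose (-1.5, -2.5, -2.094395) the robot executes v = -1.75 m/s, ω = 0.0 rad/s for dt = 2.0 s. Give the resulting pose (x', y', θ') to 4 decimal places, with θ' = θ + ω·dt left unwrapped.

θ' = -2.0944 + 0.0·2.0 = -2.0944
ω = 0 → straight: x' = -1.5 + -1.75·cos(-2.0944)·2.0 = 0.2500
y' = -2.5 + -1.75·sin(-2.0944)·2.0 = 0.5311

(0.2500, 0.5311, -2.0944)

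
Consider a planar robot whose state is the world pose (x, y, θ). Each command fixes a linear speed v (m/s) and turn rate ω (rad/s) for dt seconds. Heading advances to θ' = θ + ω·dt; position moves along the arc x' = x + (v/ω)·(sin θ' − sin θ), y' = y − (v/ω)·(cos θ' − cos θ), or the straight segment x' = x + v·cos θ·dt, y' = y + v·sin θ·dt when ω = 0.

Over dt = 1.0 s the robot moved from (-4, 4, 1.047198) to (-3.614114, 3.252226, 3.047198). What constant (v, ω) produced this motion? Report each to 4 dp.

Δθ = 3.047198 − 1.047198 = 2.000000
ω = Δθ/dt = 2.000000/1.0 = 2.0000
R = −Δy/(cos θ' − cos θ) = -0.5000
v = R·ω = -0.5000·2.0000 = -1.0000

v = -1.0000, ω = 2.0000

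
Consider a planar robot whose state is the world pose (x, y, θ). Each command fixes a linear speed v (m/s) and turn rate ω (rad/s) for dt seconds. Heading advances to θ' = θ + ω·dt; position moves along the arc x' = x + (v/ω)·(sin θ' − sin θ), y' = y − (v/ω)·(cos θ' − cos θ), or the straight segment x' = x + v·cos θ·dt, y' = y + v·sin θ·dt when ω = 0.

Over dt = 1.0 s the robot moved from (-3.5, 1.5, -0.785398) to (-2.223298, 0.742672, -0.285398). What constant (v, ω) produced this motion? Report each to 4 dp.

v = 1.5000, ω = 0.5000

Δθ = -0.285398 − -0.785398 = 0.500000
ω = Δθ/dt = 0.500000/1.0 = 0.5000
R = Δx/(sin θ' − sin θ) = 3.0000
v = R·ω = 3.0000·0.5000 = 1.5000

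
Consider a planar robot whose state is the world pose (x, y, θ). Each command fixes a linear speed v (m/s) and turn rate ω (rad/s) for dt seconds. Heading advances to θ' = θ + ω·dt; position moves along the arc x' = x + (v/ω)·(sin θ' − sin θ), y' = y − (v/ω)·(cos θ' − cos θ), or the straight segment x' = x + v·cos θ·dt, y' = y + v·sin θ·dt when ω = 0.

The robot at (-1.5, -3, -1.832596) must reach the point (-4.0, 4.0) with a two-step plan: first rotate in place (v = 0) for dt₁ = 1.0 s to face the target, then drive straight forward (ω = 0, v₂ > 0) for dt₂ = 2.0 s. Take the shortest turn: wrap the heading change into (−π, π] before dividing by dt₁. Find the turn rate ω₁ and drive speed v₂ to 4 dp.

ω₁ = -2.5368, v₂ = 3.7165

heading to target = atan2(4−-3, -4−-1.5) = 1.9138
Δθ = wrap(1.9138 − -1.8326) = -2.5368; ω₁ = Δθ/dt₁ = -2.5368
distance = √((-4−-1.5)² + (4−-3)²) = 7.4330; v₂ = distance/dt₂ = 3.7165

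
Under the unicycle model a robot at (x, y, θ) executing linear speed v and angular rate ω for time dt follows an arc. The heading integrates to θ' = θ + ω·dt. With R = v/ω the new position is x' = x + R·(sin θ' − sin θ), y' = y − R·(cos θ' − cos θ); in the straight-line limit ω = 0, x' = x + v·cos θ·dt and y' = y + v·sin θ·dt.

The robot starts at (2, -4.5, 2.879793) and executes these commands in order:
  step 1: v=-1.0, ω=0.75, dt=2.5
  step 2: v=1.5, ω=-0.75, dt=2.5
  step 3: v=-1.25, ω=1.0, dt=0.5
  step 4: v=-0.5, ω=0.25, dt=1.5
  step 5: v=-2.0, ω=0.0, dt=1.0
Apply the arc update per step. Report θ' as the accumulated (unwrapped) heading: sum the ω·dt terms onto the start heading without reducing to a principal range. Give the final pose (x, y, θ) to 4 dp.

(4.0945, -3.7206, 3.7548)

step 1: θ'=4.7548 (R=-1.3333) → pose (3.6772, -3.1556, 4.7548)
step 2: θ'=2.8798 (R=-2.0000) → pose (1.1614, -5.1722, 2.8798)
step 3: θ'=3.3798 (R=-1.2500) → pose (1.7799, -5.1795, 3.3798)
step 4: θ'=3.7548 (R=-2.0000) → pose (2.4589, -4.8716, 3.7548)
step 5: θ'=3.7548 (straight) → pose (4.0945, -3.7206, 3.7548)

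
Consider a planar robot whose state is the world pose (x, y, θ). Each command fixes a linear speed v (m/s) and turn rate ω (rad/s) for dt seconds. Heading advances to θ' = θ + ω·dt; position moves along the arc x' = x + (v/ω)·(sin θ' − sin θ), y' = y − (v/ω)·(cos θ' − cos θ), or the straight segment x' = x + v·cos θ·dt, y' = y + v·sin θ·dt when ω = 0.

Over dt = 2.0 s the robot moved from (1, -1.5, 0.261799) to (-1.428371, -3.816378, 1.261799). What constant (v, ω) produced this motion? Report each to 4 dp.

Δθ = 1.261799 − 0.261799 = 1.000000
ω = Δθ/dt = 1.000000/2.0 = 0.5000
R = Δx/(sin θ' − sin θ) = -3.5000
v = R·ω = -3.5000·0.5000 = -1.7500

v = -1.7500, ω = 0.5000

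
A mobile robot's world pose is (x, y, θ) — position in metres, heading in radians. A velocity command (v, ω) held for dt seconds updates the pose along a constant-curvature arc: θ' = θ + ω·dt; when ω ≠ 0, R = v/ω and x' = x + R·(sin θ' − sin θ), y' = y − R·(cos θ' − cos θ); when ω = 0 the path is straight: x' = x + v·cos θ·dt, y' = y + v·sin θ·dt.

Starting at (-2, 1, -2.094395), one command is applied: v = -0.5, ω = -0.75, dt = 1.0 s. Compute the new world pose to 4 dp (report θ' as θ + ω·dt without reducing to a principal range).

θ' = -2.0944 + -0.75·1.0 = -2.8444
R = v/ω = -0.5/-0.75 = 0.6667
x' = -2 + 0.6667·(sin -2.8444 − sin -2.0944) = -1.6179
y' = 1 − 0.6667·(cos -2.8444 − cos -2.0944) = 1.3041

(-1.6179, 1.3041, -2.8444)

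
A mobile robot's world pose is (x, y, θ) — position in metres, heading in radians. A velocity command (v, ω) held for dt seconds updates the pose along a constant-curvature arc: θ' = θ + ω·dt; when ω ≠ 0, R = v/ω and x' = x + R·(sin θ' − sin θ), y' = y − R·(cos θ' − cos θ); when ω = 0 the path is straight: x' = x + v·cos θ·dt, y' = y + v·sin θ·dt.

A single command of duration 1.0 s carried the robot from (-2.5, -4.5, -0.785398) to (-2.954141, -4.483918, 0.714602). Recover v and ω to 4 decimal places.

Δθ = 0.714602 − -0.785398 = 1.500000
ω = Δθ/dt = 1.500000/1.0 = 1.5000
R = Δx/(sin θ' − sin θ) = -0.3333
v = R·ω = -0.3333·1.5000 = -0.5000

v = -0.5000, ω = 1.5000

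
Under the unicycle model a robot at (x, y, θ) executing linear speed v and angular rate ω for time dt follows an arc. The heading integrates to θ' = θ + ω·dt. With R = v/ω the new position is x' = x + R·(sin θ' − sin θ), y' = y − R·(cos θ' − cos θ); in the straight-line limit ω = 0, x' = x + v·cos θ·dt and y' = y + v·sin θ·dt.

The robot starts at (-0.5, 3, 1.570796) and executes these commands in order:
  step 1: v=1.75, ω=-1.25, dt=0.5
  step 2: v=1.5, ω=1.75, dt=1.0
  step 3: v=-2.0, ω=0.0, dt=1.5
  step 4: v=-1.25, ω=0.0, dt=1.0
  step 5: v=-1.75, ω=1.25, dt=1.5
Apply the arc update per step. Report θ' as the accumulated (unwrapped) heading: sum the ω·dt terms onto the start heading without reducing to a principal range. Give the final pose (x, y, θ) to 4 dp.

(5.2634, 4.3271, 4.5708)

step 1: θ'=0.9458 (R=-1.4000) → pose (-0.2353, 3.8191, 0.9458)
step 2: θ'=2.6958 (R=0.8571) → pose (-0.5609, 5.0940, 2.6958)
step 3: θ'=2.6958 (straight) → pose (2.1459, 3.8005, 2.6958)
step 4: θ'=2.6958 (straight) → pose (3.2738, 3.2615, 2.6958)
step 5: θ'=4.5708 (R=-1.4000) → pose (5.2634, 4.3271, 4.5708)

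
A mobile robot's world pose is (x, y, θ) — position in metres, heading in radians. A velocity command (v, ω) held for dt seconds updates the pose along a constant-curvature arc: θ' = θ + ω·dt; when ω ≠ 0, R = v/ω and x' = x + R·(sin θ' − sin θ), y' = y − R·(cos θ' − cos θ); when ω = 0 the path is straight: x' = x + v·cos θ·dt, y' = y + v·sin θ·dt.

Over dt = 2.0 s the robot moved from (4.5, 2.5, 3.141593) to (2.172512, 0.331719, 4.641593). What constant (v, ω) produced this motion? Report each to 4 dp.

v = 1.7500, ω = 0.7500

Δθ = 4.641593 − 3.141593 = 1.500000
ω = Δθ/dt = 1.500000/2.0 = 0.7500
R = Δx/(sin θ' − sin θ) = 2.3333
v = R·ω = 2.3333·0.7500 = 1.7500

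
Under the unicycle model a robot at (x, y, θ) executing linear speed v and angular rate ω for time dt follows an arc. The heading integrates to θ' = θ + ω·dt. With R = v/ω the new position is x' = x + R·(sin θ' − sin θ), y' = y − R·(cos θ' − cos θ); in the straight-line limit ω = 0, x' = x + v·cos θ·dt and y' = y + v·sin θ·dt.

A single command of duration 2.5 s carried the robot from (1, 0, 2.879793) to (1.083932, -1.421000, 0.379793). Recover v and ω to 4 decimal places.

Δθ = 0.379793 − 2.879793 = -2.500000
ω = Δθ/dt = -2.500000/2.5 = -1.0000
R = −Δy/(cos θ' − cos θ) = 0.7500
v = R·ω = 0.7500·-1.0000 = -0.7500

v = -0.7500, ω = -1.0000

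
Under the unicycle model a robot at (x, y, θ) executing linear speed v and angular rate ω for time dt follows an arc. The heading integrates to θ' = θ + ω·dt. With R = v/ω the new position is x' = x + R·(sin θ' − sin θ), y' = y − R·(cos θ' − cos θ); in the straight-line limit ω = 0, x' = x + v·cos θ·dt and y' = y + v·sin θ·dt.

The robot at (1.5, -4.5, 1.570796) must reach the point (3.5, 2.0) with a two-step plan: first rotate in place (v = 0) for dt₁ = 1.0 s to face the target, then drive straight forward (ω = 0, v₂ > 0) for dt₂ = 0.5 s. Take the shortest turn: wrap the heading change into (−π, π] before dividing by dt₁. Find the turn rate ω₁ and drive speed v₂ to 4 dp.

ω₁ = -0.2985, v₂ = 13.6015

heading to target = atan2(2−-4.5, 3.5−1.5) = 1.2723
Δθ = wrap(1.2723 − 1.5708) = -0.2985; ω₁ = Δθ/dt₁ = -0.2985
distance = √((3.5−1.5)² + (2−-4.5)²) = 6.8007; v₂ = distance/dt₂ = 13.6015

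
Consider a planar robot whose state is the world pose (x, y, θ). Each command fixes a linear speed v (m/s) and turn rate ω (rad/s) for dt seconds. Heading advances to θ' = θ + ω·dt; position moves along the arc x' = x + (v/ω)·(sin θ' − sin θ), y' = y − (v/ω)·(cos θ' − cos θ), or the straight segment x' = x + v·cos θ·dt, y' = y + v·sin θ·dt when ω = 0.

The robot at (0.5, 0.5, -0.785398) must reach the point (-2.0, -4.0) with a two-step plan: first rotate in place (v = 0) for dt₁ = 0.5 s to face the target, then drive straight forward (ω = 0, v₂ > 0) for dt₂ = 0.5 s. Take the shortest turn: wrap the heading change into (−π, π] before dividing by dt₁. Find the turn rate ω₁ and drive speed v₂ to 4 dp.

ω₁ = -2.5850, v₂ = 10.2956

heading to target = atan2(-4−0.5, -2−0.5) = -2.0779
Δθ = wrap(-2.0779 − -0.7854) = -1.2925; ω₁ = Δθ/dt₁ = -2.5850
distance = √((-2−0.5)² + (-4−0.5)²) = 5.1478; v₂ = distance/dt₂ = 10.2956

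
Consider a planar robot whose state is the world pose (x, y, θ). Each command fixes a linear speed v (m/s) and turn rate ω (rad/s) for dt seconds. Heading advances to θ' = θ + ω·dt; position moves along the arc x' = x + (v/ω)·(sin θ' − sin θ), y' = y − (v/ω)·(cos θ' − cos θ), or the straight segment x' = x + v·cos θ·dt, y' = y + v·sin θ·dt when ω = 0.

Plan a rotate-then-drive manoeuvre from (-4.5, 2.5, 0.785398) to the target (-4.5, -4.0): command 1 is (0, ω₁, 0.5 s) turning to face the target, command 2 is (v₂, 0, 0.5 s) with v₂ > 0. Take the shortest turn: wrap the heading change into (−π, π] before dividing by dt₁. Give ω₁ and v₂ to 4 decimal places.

heading to target = atan2(-4−2.5, -4.5−-4.5) = -1.5708
Δθ = wrap(-1.5708 − 0.7854) = -2.3562; ω₁ = Δθ/dt₁ = -4.7124
distance = √((-4.5−-4.5)² + (-4−2.5)²) = 6.5000; v₂ = distance/dt₂ = 13.0000

ω₁ = -4.7124, v₂ = 13.0000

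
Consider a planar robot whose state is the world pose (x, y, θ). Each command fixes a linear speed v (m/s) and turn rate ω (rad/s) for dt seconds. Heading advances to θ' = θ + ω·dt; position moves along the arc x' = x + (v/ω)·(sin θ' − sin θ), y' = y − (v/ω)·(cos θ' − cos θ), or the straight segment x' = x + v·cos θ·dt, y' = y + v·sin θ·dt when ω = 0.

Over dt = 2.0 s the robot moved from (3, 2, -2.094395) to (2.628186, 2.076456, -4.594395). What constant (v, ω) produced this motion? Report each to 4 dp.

Δθ = -4.594395 − -2.094395 = -2.500000
ω = Δθ/dt = -2.500000/2.0 = -1.2500
R = Δx/(sin θ' − sin θ) = -0.2000
v = R·ω = -0.2000·-1.2500 = 0.2500

v = 0.2500, ω = -1.2500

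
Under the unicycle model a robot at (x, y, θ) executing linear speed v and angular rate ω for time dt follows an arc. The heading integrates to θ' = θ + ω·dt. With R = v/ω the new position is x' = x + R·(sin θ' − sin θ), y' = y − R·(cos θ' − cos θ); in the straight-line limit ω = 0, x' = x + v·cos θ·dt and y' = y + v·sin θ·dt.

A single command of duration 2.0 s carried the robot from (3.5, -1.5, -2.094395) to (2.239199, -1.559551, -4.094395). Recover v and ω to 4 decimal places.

v = 0.7500, ω = -1.0000

Δθ = -4.094395 − -2.094395 = -2.000000
ω = Δθ/dt = -2.000000/2.0 = -1.0000
R = Δx/(sin θ' − sin θ) = -0.7500
v = R·ω = -0.7500·-1.0000 = 0.7500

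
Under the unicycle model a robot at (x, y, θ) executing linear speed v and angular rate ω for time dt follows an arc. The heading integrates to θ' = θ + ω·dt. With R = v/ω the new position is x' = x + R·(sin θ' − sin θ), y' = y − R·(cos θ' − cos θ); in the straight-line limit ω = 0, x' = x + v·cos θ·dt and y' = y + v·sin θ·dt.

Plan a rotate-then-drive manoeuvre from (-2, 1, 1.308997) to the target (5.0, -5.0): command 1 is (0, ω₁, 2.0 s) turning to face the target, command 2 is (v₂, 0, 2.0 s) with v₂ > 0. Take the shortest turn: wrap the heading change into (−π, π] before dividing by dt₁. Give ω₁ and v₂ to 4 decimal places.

heading to target = atan2(-5−1, 5−-2) = -0.7086
Δθ = wrap(-0.7086 − 1.3090) = -2.0176; ω₁ = Δθ/dt₁ = -1.0088
distance = √((5−-2)² + (-5−1)²) = 9.2195; v₂ = distance/dt₂ = 4.6098

ω₁ = -1.0088, v₂ = 4.6098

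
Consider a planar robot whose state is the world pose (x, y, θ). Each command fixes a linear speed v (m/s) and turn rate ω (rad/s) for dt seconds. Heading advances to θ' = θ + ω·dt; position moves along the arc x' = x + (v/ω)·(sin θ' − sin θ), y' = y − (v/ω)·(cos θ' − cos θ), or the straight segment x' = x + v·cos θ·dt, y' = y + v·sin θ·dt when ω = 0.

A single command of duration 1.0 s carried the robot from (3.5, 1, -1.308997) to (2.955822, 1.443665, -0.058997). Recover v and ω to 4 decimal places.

Δθ = -0.058997 − -1.308997 = 1.250000
ω = Δθ/dt = 1.250000/1.0 = 1.2500
R = Δx/(sin θ' − sin θ) = -0.6000
v = R·ω = -0.6000·1.2500 = -0.7500

v = -0.7500, ω = 1.2500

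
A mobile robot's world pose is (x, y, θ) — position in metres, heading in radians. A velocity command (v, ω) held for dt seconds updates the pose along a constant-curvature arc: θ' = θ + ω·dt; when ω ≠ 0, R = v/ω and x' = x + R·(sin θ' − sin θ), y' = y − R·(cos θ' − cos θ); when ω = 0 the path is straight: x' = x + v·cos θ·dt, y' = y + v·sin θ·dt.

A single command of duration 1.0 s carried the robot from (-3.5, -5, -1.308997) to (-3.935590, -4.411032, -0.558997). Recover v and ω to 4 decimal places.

v = -0.7500, ω = 0.7500

Δθ = -0.558997 − -1.308997 = 0.750000
ω = Δθ/dt = 0.750000/1.0 = 0.7500
R = −Δy/(cos θ' − cos θ) = -1.0000
v = R·ω = -1.0000·0.7500 = -0.7500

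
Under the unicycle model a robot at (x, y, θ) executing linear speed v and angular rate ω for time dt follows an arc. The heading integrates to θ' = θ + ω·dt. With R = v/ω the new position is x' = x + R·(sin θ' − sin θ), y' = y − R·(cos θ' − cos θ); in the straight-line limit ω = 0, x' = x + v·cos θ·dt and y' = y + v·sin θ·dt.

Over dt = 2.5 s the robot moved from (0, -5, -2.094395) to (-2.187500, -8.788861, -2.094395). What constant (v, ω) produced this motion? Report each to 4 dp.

Δθ = -2.094395 − -2.094395 = 0.000000
ω = Δθ/dt = 0.000000/2.5 = 0.0000
ω = 0 → v = (Δx·cos θ + Δy·sin θ)/dt = 1.7500

v = 1.7500, ω = 0.0000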